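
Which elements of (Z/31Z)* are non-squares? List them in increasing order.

Square k = 1,…,15 (k and 31−k give the same square):
1²=1, 2²=4, 3²=9, 4²=16, 5²=25, 6²≡5, 7²≡18, 8²≡2, 9²≡19, 10²≡7, 11²≡28, 12²≡20, 13²≡14, 14²≡10, 15²≡8 (mod 31).
The residues are {1, 2, 4, 5, 7, 8, 9, 10, 14, 16, 18, 19, 20, 25, 28}; the non-residues are the remaining 15 nonzero classes.

3 6 11 12 13 15 17 21 22 23 24 26 27 29 30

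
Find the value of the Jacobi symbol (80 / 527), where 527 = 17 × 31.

-1

Pull out 2^4: since 527 ≡ 7 (mod 8), (2/527) = +1, so (2/527)^4 = +1.
Reciprocity: 5 ≡ 1 and 527 ≡ 3 (mod 4), so (5/527) = +(527/5).
Reduce top mod 5: now compute (2/5).
Pull out 2: since 5 ≡ 5 (mod 8), (2/5) = -1.
Reached (1/5) = 1. Collecting the sign flips along the way, the symbol is -1.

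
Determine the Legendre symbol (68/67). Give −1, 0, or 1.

First reduce: 68 ≡ 1 (mod 67).
Reached (1/67) = 1. Collecting the sign flips along the way, the symbol is +1.

1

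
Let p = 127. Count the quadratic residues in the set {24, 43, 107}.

(24/127) = -1 → non-residue.
(43/127) = -1 → non-residue.
(107/127) = +1 → QR.
Total quadratic residues among the 3: 1.

1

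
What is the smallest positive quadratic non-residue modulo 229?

(2/229) = −1, so 2 is the smallest positive non-residue mod 229.

2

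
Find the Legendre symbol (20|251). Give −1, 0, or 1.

Euler's criterion: (20/251) ≡ 20^125 (mod 251).
20^2 ≡ 149 (mod 251)
20^4 ≡ 113 (mod 251)
20^8 ≡ 219 (mod 251)
20^16 ≡ 20 (mod 251)
20^32 ≡ 149 (mod 251)
20^64 ≡ 113 (mod 251)
20^125 = 20^(64+32+16+8+4+1) ≡ 1 (mod 251).
Result is 1, so (20/251) = 1.

1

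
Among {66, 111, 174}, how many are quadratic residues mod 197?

1

(66/197) = -1 → non-residue.
(111/197) = -1 → non-residue.
(174/197) = +1 → QR.
Total quadratic residues among the 3: 1.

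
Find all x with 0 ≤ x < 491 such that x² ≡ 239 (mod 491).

Since 491 ≡ 3 (mod 4), a square root of 239 is 239^((491+1)/4) = 239^123 mod 491.
Repeated squaring: 239^2≡165, 239^4≡220, 239^8≡282, 239^16≡473, 239^32≡324, 239^64≡393 (mod 491).
239^123 = 239^(64+32+16+8+2+1) ≡ 132 (mod 491).
Check: 132² = 17424 ≡ 239 (mod 491). The two roots are 132 and 359.

132, 359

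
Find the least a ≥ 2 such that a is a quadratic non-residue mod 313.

5

(2/313) = +1, so 2 is a residue.
(3/313) = +1, so 3 is a residue.
(4/313) = +1, so 4 is a residue.
(5/313) = −1, so 5 is the smallest positive non-residue mod 313.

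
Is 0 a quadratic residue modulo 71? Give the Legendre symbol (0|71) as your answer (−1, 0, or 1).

0

Top reduces to 0: gcd > 1, so the symbol is 0.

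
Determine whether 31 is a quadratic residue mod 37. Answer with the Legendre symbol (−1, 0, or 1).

-1

Reciprocity: 31 ≡ 3 and 37 ≡ 1 (mod 4), so (31/37) = +(37/31).
Reduce top mod 31: now compute (6/31).
Pull out 2: since 31 ≡ 7 (mod 8), (2/31) = +1.
Reciprocity: 3 ≡ 3 and 31 ≡ 3 (mod 4), so (3/31) = −(31/3).
Reduce top mod 3: now compute (1/3).
Reached (1/3) = 1. Collecting the sign flips along the way, the symbol is -1.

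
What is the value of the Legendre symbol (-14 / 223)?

-1

First reduce: -14 ≡ 209 (mod 223).
Reciprocity: 209 ≡ 1 and 223 ≡ 3 (mod 4), so (209/223) = +(223/209).
Reduce top mod 209: now compute (14/209).
Pull out 2: since 209 ≡ 1 (mod 8), (2/209) = +1.
Reciprocity: 7 ≡ 3 and 209 ≡ 1 (mod 4), so (7/209) = +(209/7).
Reduce top mod 7: now compute (6/7).
Pull out 2: since 7 ≡ 7 (mod 8), (2/7) = +1.
Reciprocity: 3 ≡ 3 and 7 ≡ 3 (mod 4), so (3/7) = −(7/3).
Reduce top mod 3: now compute (1/3).
Reached (1/3) = 1. Collecting the sign flips along the way, the symbol is -1.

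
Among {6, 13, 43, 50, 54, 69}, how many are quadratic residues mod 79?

2

(6/79) = -1 → non-residue.
(13/79) = +1 → QR.
(43/79) = -1 → non-residue.
(50/79) = +1 → QR.
(54/79) = -1 → non-residue.
(69/79) = -1 → non-residue.
Total quadratic residues among the 6: 2.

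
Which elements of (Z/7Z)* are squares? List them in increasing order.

1,2,4

Square k = 1,…,3 (k and 7−k give the same square):
1²=1, 2²=4, 3²≡2 (mod 7).
So the quadratic residues mod 7 are {1, 2, 4}.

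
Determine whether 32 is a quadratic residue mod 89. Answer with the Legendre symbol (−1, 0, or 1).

Pull out 2^5: since 89 ≡ 1 (mod 8), (2/89) = +1, so (2/89)^5 = +1.
Reached (1/89) = 1. Collecting the sign flips along the way, the symbol is +1.

1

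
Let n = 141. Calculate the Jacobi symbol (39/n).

0

Reciprocity: 39 ≡ 3 and 141 ≡ 1 (mod 4), so (39/141) = +(141/39).
Reduce top mod 39: now compute (24/39).
Pull out 2^3: since 39 ≡ 7 (mod 8), (2/39) = +1, so (2/39)^3 = +1.
Reciprocity: 3 ≡ 3 and 39 ≡ 3 (mod 4), so (3/39) = −(39/3).
Reduce top mod 3: now compute (0/3).
Top reduces to 0: gcd > 1, so the symbol is 0.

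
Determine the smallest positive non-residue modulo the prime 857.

3

(2/857) = +1, so 2 is a residue.
(3/857) = −1, so 3 is the smallest positive non-residue mod 857.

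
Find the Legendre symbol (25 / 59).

Euler's criterion: (25/59) ≡ 25^29 (mod 59).
25^2 ≡ 35 (mod 59)
25^4 ≡ 45 (mod 59)
25^8 ≡ 19 (mod 59)
25^16 ≡ 7 (mod 59)
25^29 = 25^(16+8+4+1) ≡ 1 (mod 59).
Result is 1, so (25/59) = 1.

1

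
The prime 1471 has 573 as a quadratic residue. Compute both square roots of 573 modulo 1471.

135, 1336

Since 1471 ≡ 3 (mod 4), a square root of 573 is 573^((1471+1)/4) = 573^368 mod 1471.
Repeated squaring: 573^2≡296, 573^4≡827, 573^8≡1385, 573^16≡41, 573^32≡210, 573^64≡1441, 573^128≡900, 573^256≡950 (mod 1471).
573^368 = 573^(256+64+32+16) ≡ 1336 (mod 1471).
Check: 1336² = 1784896 ≡ 573 (mod 1471). The two roots are 135 and 1336.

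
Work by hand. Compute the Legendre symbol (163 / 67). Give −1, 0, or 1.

1

Euler's criterion: (163/67) ≡ 29^33 (mod 67).
29^2 ≡ 37 (mod 67)
29^4 ≡ 29 (mod 67)
29^8 ≡ 37 (mod 67)
29^16 ≡ 29 (mod 67)
29^32 ≡ 37 (mod 67)
29^33 = 29^(32+1) ≡ 1 (mod 67).
Result is 1, so (163/67) = 1.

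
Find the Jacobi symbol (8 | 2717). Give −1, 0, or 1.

Pull out 2^3: since 2717 ≡ 5 (mod 8), (2/2717) = -1, so (2/2717)^3 = -1.
Reached (1/2717) = 1. Collecting the sign flips along the way, the symbol is -1.

-1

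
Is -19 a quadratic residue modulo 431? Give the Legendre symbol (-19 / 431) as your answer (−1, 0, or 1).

First reduce: -19 ≡ 412 (mod 431).
Pull out 2^2: since 431 ≡ 7 (mod 8), (2/431) = +1, so (2/431)^2 = +1.
Reciprocity: 103 ≡ 3 and 431 ≡ 3 (mod 4), so (103/431) = −(431/103).
Reduce top mod 103: now compute (19/103).
Reciprocity: 19 ≡ 3 and 103 ≡ 3 (mod 4), so (19/103) = −(103/19).
Reduce top mod 19: now compute (8/19).
Pull out 2^3: since 19 ≡ 3 (mod 8), (2/19) = -1, so (2/19)^3 = -1.
Reached (1/19) = 1. Collecting the sign flips along the way, the symbol is -1.

-1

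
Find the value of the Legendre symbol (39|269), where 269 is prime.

Euler's criterion: (39/269) ≡ 39^134 (mod 269).
39^2 ≡ 176 (mod 269)
39^4 ≡ 41 (mod 269)
39^8 ≡ 67 (mod 269)
39^16 ≡ 185 (mod 269)
39^32 ≡ 62 (mod 269)
39^64 ≡ 78 (mod 269)
39^128 ≡ 166 (mod 269)
39^134 = 39^(128+4+2) ≡ 268 (mod 269).
Result is 268 ≡ −1, so (39/269) = −1.

-1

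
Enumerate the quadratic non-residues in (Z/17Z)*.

Square k = 1,…,8 (k and 17−k give the same square):
1²=1, 2²=4, 3²=9, 4²=16, 5²≡8, 6²≡2, 7²≡15, 8²≡13 (mod 17).
The residues are {1, 2, 4, 8, 9, 13, 15, 16}; the non-residues are the remaining 8 nonzero classes.

3, 5, 6, 7, 10, 11, 12, 14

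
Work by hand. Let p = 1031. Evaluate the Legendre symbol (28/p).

Euler's criterion: (28/1031) ≡ 28^515 (mod 1031).
28^2 ≡ 784 (mod 1031)
28^4 ≡ 180 (mod 1031)
28^8 ≡ 439 (mod 1031)
28^16 ≡ 955 (mod 1031)
28^32 ≡ 621 (mod 1031)
28^64 ≡ 47 (mod 1031)
28^128 ≡ 147 (mod 1031)
28^256 ≡ 989 (mod 1031)
28^512 ≡ 733 (mod 1031)
28^515 = 28^(512+2+1) ≡ 1030 (mod 1031).
Result is 1030 ≡ −1, so (28/1031) = −1.

-1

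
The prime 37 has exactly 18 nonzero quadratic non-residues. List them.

2 5 6 8 13 14 15 17 18 19 20 22 23 24 29 31 32 35

Square k = 1,…,18 (k and 37−k give the same square):
1²=1, 2²=4, 3²=9, 4²=16, 5²=25, 6²=36, 7²≡12, 8²≡27, 9²≡7, 10²≡26, 11²≡10, 12²≡33, 13²≡21, 14²≡11, 15²≡3, 16²≡34, 17²≡30, 18²≡28 (mod 37).
The residues are {1, 3, 4, 7, 9, 10, 11, 12, 16, 21, 25, 26, 27, 28, 30, 33, 34, 36}; the non-residues are the remaining 18 nonzero classes.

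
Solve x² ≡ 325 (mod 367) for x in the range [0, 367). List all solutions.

Since 367 ≡ 3 (mod 4), a square root of 325 is 325^((367+1)/4) = 325^92 mod 367.
Repeated squaring: 325^2≡296, 325^4≡270, 325^8≡234, 325^16≡73, 325^32≡191, 325^64≡148 (mod 367).
325^92 = 325^(64+16+8+4) ≡ 208 (mod 367).
Check: 208² = 43264 ≡ 325 (mod 367). The two roots are 159 and 208.

159, 208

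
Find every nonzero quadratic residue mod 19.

Square k = 1,…,9 (k and 19−k give the same square):
1²=1, 2²=4, 3²=9, 4²=16, 5²≡6, 6²≡17, 7²≡11, 8²≡7, 9²≡5 (mod 19).
So the quadratic residues mod 19 are {1, 4, 5, 6, 7, 9, 11, 16, 17}.

1,4,5,6,7,9,11,16,17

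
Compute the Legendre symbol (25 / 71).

Reciprocity: 25 ≡ 1 and 71 ≡ 3 (mod 4), so (25/71) = +(71/25).
Reduce top mod 25: now compute (21/25).
Reciprocity: 21 ≡ 1 and 25 ≡ 1 (mod 4), so (21/25) = +(25/21).
Reduce top mod 21: now compute (4/21).
Pull out 2^2: since 21 ≡ 5 (mod 8), (2/21) = -1, so (2/21)^2 = +1.
Reached (1/21) = 1. Collecting the sign flips along the way, the symbol is +1.

1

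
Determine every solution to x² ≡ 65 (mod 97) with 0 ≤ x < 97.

97 ≡ 1 (mod 4), so we find a root by search.
Trying successive values, 29² = 841 ≡ 65 (mod 97). The other root is 97 − 29 = 68.

29, 68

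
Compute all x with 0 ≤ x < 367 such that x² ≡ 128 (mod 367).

102, 265

Since 367 ≡ 3 (mod 4), a square root of 128 is 128^((367+1)/4) = 128^92 mod 367.
Repeated squaring: 128^2≡236, 128^4≡279, 128^8≡37, 128^16≡268, 128^32≡259, 128^64≡287 (mod 367).
128^92 = 128^(64+16+8+4) ≡ 102 (mod 367).
Check: 102² = 10404 ≡ 128 (mod 367). The two roots are 102 and 265.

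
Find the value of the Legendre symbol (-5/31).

Euler's criterion: (-5/31) ≡ 26^15 (mod 31).
26^2 ≡ 25 (mod 31)
26^4 ≡ 5 (mod 31)
26^8 ≡ 25 (mod 31)
26^15 = 26^(8+4+2+1) ≡ 30 (mod 31).
Result is 30 ≡ −1, so (-5/31) = −1.

-1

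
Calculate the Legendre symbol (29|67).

Euler's criterion: (29/67) ≡ 29^33 (mod 67).
29^2 ≡ 37 (mod 67)
29^4 ≡ 29 (mod 67)
29^8 ≡ 37 (mod 67)
29^16 ≡ 29 (mod 67)
29^32 ≡ 37 (mod 67)
29^33 = 29^(32+1) ≡ 1 (mod 67).
Result is 1, so (29/67) = 1.

1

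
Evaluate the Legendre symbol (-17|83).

-1

First reduce: -17 ≡ 66 (mod 83).
Pull out 2: since 83 ≡ 3 (mod 8), (2/83) = -1.
Reciprocity: 33 ≡ 1 and 83 ≡ 3 (mod 4), so (33/83) = +(83/33).
Reduce top mod 33: now compute (17/33).
Reciprocity: 17 ≡ 1 and 33 ≡ 1 (mod 4), so (17/33) = +(33/17).
Reduce top mod 17: now compute (16/17).
Pull out 2^4: since 17 ≡ 1 (mod 8), (2/17) = +1, so (2/17)^4 = +1.
Reached (1/17) = 1. Collecting the sign flips along the way, the symbol is -1.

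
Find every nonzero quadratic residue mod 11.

Square k = 1,…,5 (k and 11−k give the same square):
1²=1, 2²=4, 3²=9, 4²≡5, 5²≡3 (mod 11).
So the quadratic residues mod 11 are {1, 3, 4, 5, 9}.

1, 3, 4, 5, 9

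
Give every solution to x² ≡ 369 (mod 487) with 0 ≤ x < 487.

112, 375

Since 487 ≡ 3 (mod 4), a square root of 369 is 369^((487+1)/4) = 369^122 mod 487.
Repeated squaring: 369^2≡288, 369^4≡154, 369^8≡340, 369^16≡181, 369^32≡132, 369^64≡379 (mod 487).
369^122 = 369^(64+32+16+8+2) ≡ 375 (mod 487).
Check: 375² = 140625 ≡ 369 (mod 487). The two roots are 112 and 375.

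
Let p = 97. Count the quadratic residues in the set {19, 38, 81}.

(19/97) = -1 → non-residue.
(38/97) = -1 → non-residue.
(81/97) = +1 → QR.
Total quadratic residues among the 3: 1.

1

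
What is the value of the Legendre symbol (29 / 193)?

Reciprocity: 29 ≡ 1 and 193 ≡ 1 (mod 4), so (29/193) = +(193/29).
Reduce top mod 29: now compute (19/29).
Reciprocity: 19 ≡ 3 and 29 ≡ 1 (mod 4), so (19/29) = +(29/19).
Reduce top mod 19: now compute (10/19).
Pull out 2: since 19 ≡ 3 (mod 8), (2/19) = -1.
Reciprocity: 5 ≡ 1 and 19 ≡ 3 (mod 4), so (5/19) = +(19/5).
Reduce top mod 5: now compute (4/5).
Pull out 2^2: since 5 ≡ 5 (mod 8), (2/5) = -1, so (2/5)^2 = +1.
Reached (1/5) = 1. Collecting the sign flips along the way, the symbol is -1.

-1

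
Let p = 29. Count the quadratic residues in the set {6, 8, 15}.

1

(6/29) = +1 → QR.
(8/29) = -1 → non-residue.
(15/29) = -1 → non-residue.
Total quadratic residues among the 3: 1.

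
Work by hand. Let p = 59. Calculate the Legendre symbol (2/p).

-1

Euler's criterion: (2/59) ≡ 2^29 (mod 59).
2^2 ≡ 4 (mod 59)
2^4 ≡ 16 (mod 59)
2^8 ≡ 20 (mod 59)
2^16 ≡ 46 (mod 59)
2^29 = 2^(16+8+4+1) ≡ 58 (mod 59).
Result is 58 ≡ −1, so (2/59) = −1.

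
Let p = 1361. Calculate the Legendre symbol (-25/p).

First reduce: -25 ≡ 1336 (mod 1361).
Pull out 2^3: since 1361 ≡ 1 (mod 8), (2/1361) = +1, so (2/1361)^3 = +1.
Reciprocity: 167 ≡ 3 and 1361 ≡ 1 (mod 4), so (167/1361) = +(1361/167).
Reduce top mod 167: now compute (25/167).
Reciprocity: 25 ≡ 1 and 167 ≡ 3 (mod 4), so (25/167) = +(167/25).
Reduce top mod 25: now compute (17/25).
Reciprocity: 17 ≡ 1 and 25 ≡ 1 (mod 4), so (17/25) = +(25/17).
Reduce top mod 17: now compute (8/17).
Pull out 2^3: since 17 ≡ 1 (mod 8), (2/17) = +1, so (2/17)^3 = +1.
Reached (1/17) = 1. Collecting the sign flips along the way, the symbol is +1.

1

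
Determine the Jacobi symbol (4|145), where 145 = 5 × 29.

Pull out 2^2: since 145 ≡ 1 (mod 8), (2/145) = +1, so (2/145)^2 = +1.
Reached (1/145) = 1. Collecting the sign flips along the way, the symbol is +1.

1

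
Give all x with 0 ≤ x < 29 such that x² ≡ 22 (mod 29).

14, 15

29 ≡ 1 (mod 4), so we find a root by search.
Trying successive values, 14² = 196 ≡ 22 (mod 29). The other root is 29 − 14 = 15.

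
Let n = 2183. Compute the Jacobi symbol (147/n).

1

Reciprocity: 147 ≡ 3 and 2183 ≡ 3 (mod 4), so (147/2183) = −(2183/147).
Reduce top mod 147: now compute (125/147).
Reciprocity: 125 ≡ 1 and 147 ≡ 3 (mod 4), so (125/147) = +(147/125).
Reduce top mod 125: now compute (22/125).
Pull out 2: since 125 ≡ 5 (mod 8), (2/125) = -1.
Reciprocity: 11 ≡ 3 and 125 ≡ 1 (mod 4), so (11/125) = +(125/11).
Reduce top mod 11: now compute (4/11).
Pull out 2^2: since 11 ≡ 3 (mod 8), (2/11) = -1, so (2/11)^2 = +1.
Reached (1/11) = 1. Collecting the sign flips along the way, the symbol is +1.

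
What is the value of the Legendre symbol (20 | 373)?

-1

Pull out 2^2: since 373 ≡ 5 (mod 8), (2/373) = -1, so (2/373)^2 = +1.
Reciprocity: 5 ≡ 1 and 373 ≡ 1 (mod 4), so (5/373) = +(373/5).
Reduce top mod 5: now compute (3/5).
Reciprocity: 3 ≡ 3 and 5 ≡ 1 (mod 4), so (3/5) = +(5/3).
Reduce top mod 3: now compute (2/3).
Pull out 2: since 3 ≡ 3 (mod 8), (2/3) = -1.
Reached (1/3) = 1. Collecting the sign flips along the way, the symbol is -1.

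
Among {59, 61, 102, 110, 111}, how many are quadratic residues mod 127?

(59/127) = -1 → non-residue.
(61/127) = +1 → QR.
(102/127) = -1 → non-residue.
(110/127) = -1 → non-residue.
(111/127) = -1 → non-residue.
Total quadratic residues among the 5: 1.

1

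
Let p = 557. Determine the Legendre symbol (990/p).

First reduce: 990 ≡ 433 (mod 557).
Reciprocity: 433 ≡ 1 and 557 ≡ 1 (mod 4), so (433/557) = +(557/433).
Reduce top mod 433: now compute (124/433).
Pull out 2^2: since 433 ≡ 1 (mod 8), (2/433) = +1, so (2/433)^2 = +1.
Reciprocity: 31 ≡ 3 and 433 ≡ 1 (mod 4), so (31/433) = +(433/31).
Reduce top mod 31: now compute (30/31).
Pull out 2: since 31 ≡ 7 (mod 8), (2/31) = +1.
Reciprocity: 15 ≡ 3 and 31 ≡ 3 (mod 4), so (15/31) = −(31/15).
Reduce top mod 15: now compute (1/15).
Reached (1/15) = 1. Collecting the sign flips along the way, the symbol is -1.

-1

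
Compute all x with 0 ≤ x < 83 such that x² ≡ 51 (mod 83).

36, 47

Since 83 ≡ 3 (mod 4), a square root of 51 is 51^((83+1)/4) = 51^21 mod 83.
Repeated squaring: 51^2≡28, 51^4≡37, 51^8≡41, 51^16≡21 (mod 83).
51^21 = 51^(16+4+1) ≡ 36 (mod 83).
Check: 36² = 1296 ≡ 51 (mod 83). The two roots are 36 and 47.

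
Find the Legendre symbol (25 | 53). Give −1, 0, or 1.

Reciprocity: 25 ≡ 1 and 53 ≡ 1 (mod 4), so (25/53) = +(53/25).
Reduce top mod 25: now compute (3/25).
Reciprocity: 3 ≡ 3 and 25 ≡ 1 (mod 4), so (3/25) = +(25/3).
Reduce top mod 3: now compute (1/3).
Reached (1/3) = 1. Collecting the sign flips along the way, the symbol is +1.

1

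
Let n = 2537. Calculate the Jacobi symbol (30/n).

Pull out 2: since 2537 ≡ 1 (mod 8), (2/2537) = +1.
Reciprocity: 15 ≡ 3 and 2537 ≡ 1 (mod 4), so (15/2537) = +(2537/15).
Reduce top mod 15: now compute (2/15).
Pull out 2: since 15 ≡ 7 (mod 8), (2/15) = +1.
Reached (1/15) = 1. Collecting the sign flips along the way, the symbol is +1.

1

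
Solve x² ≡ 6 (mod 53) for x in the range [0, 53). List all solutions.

18, 35

53 ≡ 1 (mod 4), so we find a root by search.
Trying successive values, 18² = 324 ≡ 6 (mod 53). The other root is 53 − 18 = 35.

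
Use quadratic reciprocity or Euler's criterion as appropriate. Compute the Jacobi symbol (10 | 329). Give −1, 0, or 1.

Pull out 2: since 329 ≡ 1 (mod 8), (2/329) = +1.
Reciprocity: 5 ≡ 1 and 329 ≡ 1 (mod 4), so (5/329) = +(329/5).
Reduce top mod 5: now compute (4/5).
Pull out 2^2: since 5 ≡ 5 (mod 8), (2/5) = -1, so (2/5)^2 = +1.
Reached (1/5) = 1. Collecting the sign flips along the way, the symbol is +1.

1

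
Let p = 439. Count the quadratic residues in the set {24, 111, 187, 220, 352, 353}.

4

(24/439) = -1 → non-residue.
(111/439) = +1 → QR.
(187/439) = -1 → non-residue.
(220/439) = +1 → QR.
(352/439) = +1 → QR.
(353/439) = +1 → QR.
Total quadratic residues among the 6: 4.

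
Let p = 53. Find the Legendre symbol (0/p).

Top reduces to 0: gcd > 1, so the symbol is 0.

0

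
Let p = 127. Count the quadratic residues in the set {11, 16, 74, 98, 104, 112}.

5

(11/127) = +1 → QR.
(16/127) = +1 → QR.
(74/127) = +1 → QR.
(98/127) = +1 → QR.
(104/127) = +1 → QR.
(112/127) = -1 → non-residue.
Total quadratic residues among the 6: 5.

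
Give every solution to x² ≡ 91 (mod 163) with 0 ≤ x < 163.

Since 163 ≡ 3 (mod 4), a square root of 91 is 91^((163+1)/4) = 91^41 mod 163.
Repeated squaring: 91^2≡131, 91^4≡46, 91^8≡160, 91^16≡9, 91^32≡81 (mod 163).
91^41 = 91^(32+8+1) ≡ 55 (mod 163).
Check: 55² = 3025 ≡ 91 (mod 163). The two roots are 55 and 108.

55, 108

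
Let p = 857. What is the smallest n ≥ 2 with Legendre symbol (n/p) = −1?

3

(2/857) = +1, so 2 is a residue.
(3/857) = −1, so 3 is the smallest positive non-residue mod 857.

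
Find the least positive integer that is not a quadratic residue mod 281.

3

(2/281) = +1, so 2 is a residue.
(3/281) = −1, so 3 is the smallest positive non-residue mod 281.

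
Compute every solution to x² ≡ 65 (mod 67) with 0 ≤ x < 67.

Since 67 ≡ 3 (mod 4), a square root of 65 is 65^((67+1)/4) = 65^17 mod 67.
Repeated squaring: 65^2≡4, 65^4≡16, 65^8≡55, 65^16≡10 (mod 67).
65^17 = 65^(16+1) ≡ 47 (mod 67).
Check: 47² = 2209 ≡ 65 (mod 67). The two roots are 20 and 47.

20, 47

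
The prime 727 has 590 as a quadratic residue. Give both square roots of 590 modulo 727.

Since 727 ≡ 3 (mod 4), a square root of 590 is 590^((727+1)/4) = 590^182 mod 727.
Repeated squaring: 590^2≡594, 590^4≡241, 590^8≡648, 590^16≡425, 590^32≡329, 590^64≡645, 590^128≡181 (mod 727).
590^182 = 590^(128+32+16+4+2) ≡ 662 (mod 727).
Check: 662² = 438244 ≡ 590 (mod 727). The two roots are 65 and 662.

65, 662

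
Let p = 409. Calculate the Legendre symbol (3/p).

1

Reciprocity: 3 ≡ 3 and 409 ≡ 1 (mod 4), so (3/409) = +(409/3).
Reduce top mod 3: now compute (1/3).
Reached (1/3) = 1. Collecting the sign flips along the way, the symbol is +1.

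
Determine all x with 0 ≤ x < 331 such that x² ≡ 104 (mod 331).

82, 249

Since 331 ≡ 3 (mod 4), a square root of 104 is 104^((331+1)/4) = 104^83 mod 331.
Repeated squaring: 104^2≡224, 104^4≡195, 104^8≡291, 104^16≡276, 104^32≡46, 104^64≡130 (mod 331).
104^83 = 104^(64+16+2+1) ≡ 82 (mod 331).
Check: 82² = 6724 ≡ 104 (mod 331). The two roots are 82 and 249.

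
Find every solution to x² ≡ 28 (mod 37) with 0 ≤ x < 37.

18, 19

37 ≡ 1 (mod 4), so we find a root by search.
Trying successive values, 18² = 324 ≡ 28 (mod 37). The other root is 37 − 18 = 19.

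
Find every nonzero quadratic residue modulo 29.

1,4,5,6,7,9,13,16,20,22,23,24,25,28

Square k = 1,…,14 (k and 29−k give the same square):
1²=1, 2²=4, 3²=9, 4²=16, 5²=25, 6²≡7, 7²≡20, 8²≡6, 9²≡23, 10²≡13, 11²≡5, 12²≡28, 13²≡24, 14²≡22 (mod 29).
So the quadratic residues mod 29 are {1, 4, 5, 6, 7, 9, 13, 16, 20, 22, 23, 24, 25, 28}.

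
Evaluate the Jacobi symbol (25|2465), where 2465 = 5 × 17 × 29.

0

Reciprocity: 25 ≡ 1 and 2465 ≡ 1 (mod 4), so (25/2465) = +(2465/25).
Reduce top mod 25: now compute (15/25).
Reciprocity: 15 ≡ 3 and 25 ≡ 1 (mod 4), so (15/25) = +(25/15).
Reduce top mod 15: now compute (10/15).
Pull out 2: since 15 ≡ 7 (mod 8), (2/15) = +1.
Reciprocity: 5 ≡ 1 and 15 ≡ 3 (mod 4), so (5/15) = +(15/5).
Reduce top mod 5: now compute (0/5).
Top reduces to 0: gcd > 1, so the symbol is 0.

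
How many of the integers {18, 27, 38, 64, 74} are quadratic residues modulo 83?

(18/83) = -1 → non-residue.
(27/83) = +1 → QR.
(38/83) = +1 → QR.
(64/83) = +1 → QR.
(74/83) = -1 → non-residue.
Total quadratic residues among the 5: 3.

3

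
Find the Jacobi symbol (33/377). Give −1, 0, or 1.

Reciprocity: 33 ≡ 1 and 377 ≡ 1 (mod 4), so (33/377) = +(377/33).
Reduce top mod 33: now compute (14/33).
Pull out 2: since 33 ≡ 1 (mod 8), (2/33) = +1.
Reciprocity: 7 ≡ 3 and 33 ≡ 1 (mod 4), so (7/33) = +(33/7).
Reduce top mod 7: now compute (5/7).
Reciprocity: 5 ≡ 1 and 7 ≡ 3 (mod 4), so (5/7) = +(7/5).
Reduce top mod 5: now compute (2/5).
Pull out 2: since 5 ≡ 5 (mod 8), (2/5) = -1.
Reached (1/5) = 1. Collecting the sign flips along the way, the symbol is -1.

-1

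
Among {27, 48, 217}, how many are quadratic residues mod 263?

(27/263) = +1 → QR.
(48/263) = +1 → QR.
(217/263) = -1 → non-residue.
Total quadratic residues among the 3: 2.

2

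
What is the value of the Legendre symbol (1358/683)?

First reduce: 1358 ≡ 675 (mod 683).
Reciprocity: 675 ≡ 3 and 683 ≡ 3 (mod 4), so (675/683) = −(683/675).
Reduce top mod 675: now compute (8/675).
Pull out 2^3: since 675 ≡ 3 (mod 8), (2/675) = -1, so (2/675)^3 = -1.
Reached (1/675) = 1. Collecting the sign flips along the way, the symbol is +1.

1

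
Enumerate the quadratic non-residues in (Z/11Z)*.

Square k = 1,…,5 (k and 11−k give the same square):
1²=1, 2²=4, 3²=9, 4²≡5, 5²≡3 (mod 11).
The residues are {1, 3, 4, 5, 9}; the non-residues are the remaining 5 nonzero classes.

2, 6, 7, 8, 10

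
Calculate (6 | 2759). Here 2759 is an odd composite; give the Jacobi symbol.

Pull out 2: since 2759 ≡ 7 (mod 8), (2/2759) = +1.
Reciprocity: 3 ≡ 3 and 2759 ≡ 3 (mod 4), so (3/2759) = −(2759/3).
Reduce top mod 3: now compute (2/3).
Pull out 2: since 3 ≡ 3 (mod 8), (2/3) = -1.
Reached (1/3) = 1. Collecting the sign flips along the way, the symbol is +1.

1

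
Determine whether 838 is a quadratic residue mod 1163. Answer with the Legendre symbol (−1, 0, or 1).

1

Pull out 2: since 1163 ≡ 3 (mod 8), (2/1163) = -1.
Reciprocity: 419 ≡ 3 and 1163 ≡ 3 (mod 4), so (419/1163) = −(1163/419).
Reduce top mod 419: now compute (325/419).
Reciprocity: 325 ≡ 1 and 419 ≡ 3 (mod 4), so (325/419) = +(419/325).
Reduce top mod 325: now compute (94/325).
Pull out 2: since 325 ≡ 5 (mod 8), (2/325) = -1.
Reciprocity: 47 ≡ 3 and 325 ≡ 1 (mod 4), so (47/325) = +(325/47).
Reduce top mod 47: now compute (43/47).
Reciprocity: 43 ≡ 3 and 47 ≡ 3 (mod 4), so (43/47) = −(47/43).
Reduce top mod 43: now compute (4/43).
Pull out 2^2: since 43 ≡ 3 (mod 8), (2/43) = -1, so (2/43)^2 = +1.
Reached (1/43) = 1. Collecting the sign flips along the way, the symbol is +1.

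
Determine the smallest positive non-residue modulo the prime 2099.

2

(2/2099) = −1, so 2 is the smallest positive non-residue mod 2099.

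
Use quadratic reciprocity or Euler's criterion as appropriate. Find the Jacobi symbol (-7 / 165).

1

First reduce: -7 ≡ 158 (mod 165).
Pull out 2: since 165 ≡ 5 (mod 8), (2/165) = -1.
Reciprocity: 79 ≡ 3 and 165 ≡ 1 (mod 4), so (79/165) = +(165/79).
Reduce top mod 79: now compute (7/79).
Reciprocity: 7 ≡ 3 and 79 ≡ 3 (mod 4), so (7/79) = −(79/7).
Reduce top mod 7: now compute (2/7).
Pull out 2: since 7 ≡ 7 (mod 8), (2/7) = +1.
Reached (1/7) = 1. Collecting the sign flips along the way, the symbol is +1.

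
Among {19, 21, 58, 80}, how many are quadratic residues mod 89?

2

(19/89) = -1 → non-residue.
(21/89) = +1 → QR.
(58/89) = -1 → non-residue.
(80/89) = +1 → QR.
Total quadratic residues among the 4: 2.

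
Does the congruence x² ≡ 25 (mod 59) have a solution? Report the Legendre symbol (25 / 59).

1

Reciprocity: 25 ≡ 1 and 59 ≡ 3 (mod 4), so (25/59) = +(59/25).
Reduce top mod 25: now compute (9/25).
Reciprocity: 9 ≡ 1 and 25 ≡ 1 (mod 4), so (9/25) = +(25/9).
Reduce top mod 9: now compute (7/9).
Reciprocity: 7 ≡ 3 and 9 ≡ 1 (mod 4), so (7/9) = +(9/7).
Reduce top mod 7: now compute (2/7).
Pull out 2: since 7 ≡ 7 (mod 8), (2/7) = +1.
Reached (1/7) = 1. Collecting the sign flips along the way, the symbol is +1.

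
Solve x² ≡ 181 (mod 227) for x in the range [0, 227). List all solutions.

Since 227 ≡ 3 (mod 4), a square root of 181 is 181^((227+1)/4) = 181^57 mod 227.
Repeated squaring: 181^2≡73, 181^4≡108, 181^8≡87, 181^16≡78, 181^32≡182 (mod 227).
181^57 = 181^(32+16+8+1) ≡ 33 (mod 227).
Check: 33² = 1089 ≡ 181 (mod 227). The two roots are 33 and 194.

33, 194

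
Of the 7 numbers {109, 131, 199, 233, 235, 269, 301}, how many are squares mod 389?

(109/389) = -1 → non-residue.
(131/389) = -1 → non-residue.
(199/389) = -1 → non-residue.
(233/389) = -1 → non-residue.
(235/389) = -1 → non-residue.
(269/389) = +1 → QR.
(301/389) = -1 → non-residue.
Total quadratic residues among the 7: 1.

1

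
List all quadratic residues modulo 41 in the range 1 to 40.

Square k = 1,…,20 (k and 41−k give the same square):
1²=1, 2²=4, 3²=9, 4²=16, 5²=25, 6²=36, 7²≡8, 8²≡23, 9²≡40, 10²≡18, 11²≡39, 12²≡21, 13²≡5, 14²≡32, 15²≡20, 16²≡10, 17²≡2, 18²≡37, 19²≡33, 20²≡31 (mod 41).
So the quadratic residues mod 41 are {1, 2, 4, 5, 8, 9, 10, 16, 18, 20, 21, 23, 25, 31, 32, 33, 36, 37, 39, 40}.

1, 2, 4, 5, 8, 9, 10, 16, 18, 20, 21, 23, 25, 31, 32, 33, 36, 37, 39, 40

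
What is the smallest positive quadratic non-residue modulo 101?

2

(2/101) = −1, so 2 is the smallest positive non-residue mod 101.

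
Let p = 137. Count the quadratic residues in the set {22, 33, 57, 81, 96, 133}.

(22/137) = +1 → QR.
(33/137) = -1 → non-residue.
(57/137) = -1 → non-residue.
(81/137) = +1 → QR.
(96/137) = -1 → non-residue.
(133/137) = +1 → QR.
Total quadratic residues among the 6: 3.

3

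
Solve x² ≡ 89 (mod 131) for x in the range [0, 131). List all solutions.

Since 131 ≡ 3 (mod 4), a square root of 89 is 89^((131+1)/4) = 89^33 mod 131.
Repeated squaring: 89^2≡61, 89^4≡53, 89^8≡58, 89^16≡89, 89^32≡61 (mod 131).
89^33 = 89^(32+1) ≡ 58 (mod 131).
Check: 58² = 3364 ≡ 89 (mod 131). The two roots are 58 and 73.

58, 73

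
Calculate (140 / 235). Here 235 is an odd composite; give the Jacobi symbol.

0

Pull out 2^2: since 235 ≡ 3 (mod 8), (2/235) = -1, so (2/235)^2 = +1.
Reciprocity: 35 ≡ 3 and 235 ≡ 3 (mod 4), so (35/235) = −(235/35).
Reduce top mod 35: now compute (25/35).
Reciprocity: 25 ≡ 1 and 35 ≡ 3 (mod 4), so (25/35) = +(35/25).
Reduce top mod 25: now compute (10/25).
Pull out 2: since 25 ≡ 1 (mod 8), (2/25) = +1.
Reciprocity: 5 ≡ 1 and 25 ≡ 1 (mod 4), so (5/25) = +(25/5).
Reduce top mod 5: now compute (0/5).
Top reduces to 0: gcd > 1, so the symbol is 0.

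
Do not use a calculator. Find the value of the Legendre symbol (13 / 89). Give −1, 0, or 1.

-1

Reciprocity: 13 ≡ 1 and 89 ≡ 1 (mod 4), so (13/89) = +(89/13).
Reduce top mod 13: now compute (11/13).
Reciprocity: 11 ≡ 3 and 13 ≡ 1 (mod 4), so (11/13) = +(13/11).
Reduce top mod 11: now compute (2/11).
Pull out 2: since 11 ≡ 3 (mod 8), (2/11) = -1.
Reached (1/11) = 1. Collecting the sign flips along the way, the symbol is -1.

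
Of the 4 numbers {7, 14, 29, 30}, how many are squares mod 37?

2

(7/37) = +1 → QR.
(14/37) = -1 → non-residue.
(29/37) = -1 → non-residue.
(30/37) = +1 → QR.
Total quadratic residues among the 4: 2.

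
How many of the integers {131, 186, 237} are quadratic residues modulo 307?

0

(131/307) = -1 → non-residue.
(186/307) = -1 → non-residue.
(237/307) = -1 → non-residue.
Total quadratic residues among the 3: 0.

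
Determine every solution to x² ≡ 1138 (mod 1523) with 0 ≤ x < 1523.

Since 1523 ≡ 3 (mod 4), a square root of 1138 is 1138^((1523+1)/4) = 1138^381 mod 1523.
Repeated squaring: 1138^2≡494, 1138^4≡356, 1138^8≡327, 1138^16≡319, 1138^32≡1243, 1138^64≡727, 1138^128≡48, 1138^256≡781 (mod 1523).
1138^381 = 1138^(256+64+32+16+8+4+1) ≡ 853 (mod 1523).
Check: 853² = 727609 ≡ 1138 (mod 1523). The two roots are 670 and 853.

670, 853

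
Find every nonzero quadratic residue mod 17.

1,2,4,8,9,13,15,16

Square k = 1,…,8 (k and 17−k give the same square):
1²=1, 2²=4, 3²=9, 4²=16, 5²≡8, 6²≡2, 7²≡15, 8²≡13 (mod 17).
So the quadratic residues mod 17 are {1, 2, 4, 8, 9, 13, 15, 16}.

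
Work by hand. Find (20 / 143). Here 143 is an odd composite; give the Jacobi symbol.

-1

Pull out 2^2: since 143 ≡ 7 (mod 8), (2/143) = +1, so (2/143)^2 = +1.
Reciprocity: 5 ≡ 1 and 143 ≡ 3 (mod 4), so (5/143) = +(143/5).
Reduce top mod 5: now compute (3/5).
Reciprocity: 3 ≡ 3 and 5 ≡ 1 (mod 4), so (3/5) = +(5/3).
Reduce top mod 3: now compute (2/3).
Pull out 2: since 3 ≡ 3 (mod 8), (2/3) = -1.
Reached (1/3) = 1. Collecting the sign flips along the way, the symbol is -1.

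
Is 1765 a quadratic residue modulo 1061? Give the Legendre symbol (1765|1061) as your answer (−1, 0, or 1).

1

First reduce: 1765 ≡ 704 (mod 1061).
Pull out 2^6: since 1061 ≡ 5 (mod 8), (2/1061) = -1, so (2/1061)^6 = +1.
Reciprocity: 11 ≡ 3 and 1061 ≡ 1 (mod 4), so (11/1061) = +(1061/11).
Reduce top mod 11: now compute (5/11).
Reciprocity: 5 ≡ 1 and 11 ≡ 3 (mod 4), so (5/11) = +(11/5).
Reduce top mod 5: now compute (1/5).
Reached (1/5) = 1. Collecting the sign flips along the way, the symbol is +1.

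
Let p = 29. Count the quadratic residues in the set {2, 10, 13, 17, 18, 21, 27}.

(2/29) = -1 → non-residue.
(10/29) = -1 → non-residue.
(13/29) = +1 → QR.
(17/29) = -1 → non-residue.
(18/29) = -1 → non-residue.
(21/29) = -1 → non-residue.
(27/29) = -1 → non-residue.
Total quadratic residues among the 7: 1.

1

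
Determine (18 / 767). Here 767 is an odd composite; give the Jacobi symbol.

1

Pull out 2: since 767 ≡ 7 (mod 8), (2/767) = +1.
Reciprocity: 9 ≡ 1 and 767 ≡ 3 (mod 4), so (9/767) = +(767/9).
Reduce top mod 9: now compute (2/9).
Pull out 2: since 9 ≡ 1 (mod 8), (2/9) = +1.
Reached (1/9) = 1. Collecting the sign flips along the way, the symbol is +1.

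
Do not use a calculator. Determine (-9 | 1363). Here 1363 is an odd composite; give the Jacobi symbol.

-1

First reduce: -9 ≡ 1354 (mod 1363).
Pull out 2: since 1363 ≡ 3 (mod 8), (2/1363) = -1.
Reciprocity: 677 ≡ 1 and 1363 ≡ 3 (mod 4), so (677/1363) = +(1363/677).
Reduce top mod 677: now compute (9/677).
Reciprocity: 9 ≡ 1 and 677 ≡ 1 (mod 4), so (9/677) = +(677/9).
Reduce top mod 9: now compute (2/9).
Pull out 2: since 9 ≡ 1 (mod 8), (2/9) = +1.
Reached (1/9) = 1. Collecting the sign flips along the way, the symbol is -1.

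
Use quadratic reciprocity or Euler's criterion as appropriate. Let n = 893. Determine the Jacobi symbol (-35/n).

-1

First reduce: -35 ≡ 858 (mod 893).
Pull out 2: since 893 ≡ 5 (mod 8), (2/893) = -1.
Reciprocity: 429 ≡ 1 and 893 ≡ 1 (mod 4), so (429/893) = +(893/429).
Reduce top mod 429: now compute (35/429).
Reciprocity: 35 ≡ 3 and 429 ≡ 1 (mod 4), so (35/429) = +(429/35).
Reduce top mod 35: now compute (9/35).
Reciprocity: 9 ≡ 1 and 35 ≡ 3 (mod 4), so (9/35) = +(35/9).
Reduce top mod 9: now compute (8/9).
Pull out 2^3: since 9 ≡ 1 (mod 8), (2/9) = +1, so (2/9)^3 = +1.
Reached (1/9) = 1. Collecting the sign flips along the way, the symbol is -1.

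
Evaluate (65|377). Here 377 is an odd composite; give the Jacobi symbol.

0

Reciprocity: 65 ≡ 1 and 377 ≡ 1 (mod 4), so (65/377) = +(377/65).
Reduce top mod 65: now compute (52/65).
Pull out 2^2: since 65 ≡ 1 (mod 8), (2/65) = +1, so (2/65)^2 = +1.
Reciprocity: 13 ≡ 1 and 65 ≡ 1 (mod 4), so (13/65) = +(65/13).
Reduce top mod 13: now compute (0/13).
Top reduces to 0: gcd > 1, so the symbol is 0.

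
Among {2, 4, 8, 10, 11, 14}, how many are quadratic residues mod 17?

3

(2/17) = +1 → QR.
(4/17) = +1 → QR.
(8/17) = +1 → QR.
(10/17) = -1 → non-residue.
(11/17) = -1 → non-residue.
(14/17) = -1 → non-residue.
Total quadratic residues among the 6: 3.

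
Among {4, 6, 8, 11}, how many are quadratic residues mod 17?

(4/17) = +1 → QR.
(6/17) = -1 → non-residue.
(8/17) = +1 → QR.
(11/17) = -1 → non-residue.
Total quadratic residues among the 4: 2.

2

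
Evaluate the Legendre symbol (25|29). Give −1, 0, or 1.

Euler's criterion: (25/29) ≡ 25^14 (mod 29).
25^2 ≡ 16 (mod 29)
25^4 ≡ 24 (mod 29)
25^8 ≡ 25 (mod 29)
25^14 = 25^(8+4+2) ≡ 1 (mod 29).
Result is 1, so (25/29) = 1.

1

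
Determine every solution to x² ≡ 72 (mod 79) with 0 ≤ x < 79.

Since 79 ≡ 3 (mod 4), a square root of 72 is 72^((79+1)/4) = 72^20 mod 79.
Repeated squaring: 72^2≡49, 72^4≡31, 72^8≡13, 72^16≡11 (mod 79).
72^20 = 72^(16+4) ≡ 25 (mod 79).
Check: 25² = 625 ≡ 72 (mod 79). The two roots are 25 and 54.

25, 54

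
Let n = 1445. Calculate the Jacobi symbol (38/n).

-1

Pull out 2: since 1445 ≡ 5 (mod 8), (2/1445) = -1.
Reciprocity: 19 ≡ 3 and 1445 ≡ 1 (mod 4), so (19/1445) = +(1445/19).
Reduce top mod 19: now compute (1/19).
Reached (1/19) = 1. Collecting the sign flips along the way, the symbol is -1.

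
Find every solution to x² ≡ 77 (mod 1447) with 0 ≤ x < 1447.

550, 897

Since 1447 ≡ 3 (mod 4), a square root of 77 is 77^((1447+1)/4) = 77^362 mod 1447.
Repeated squaring: 77^2≡141, 77^4≡1070, 77^8≡323, 77^16≡145, 77^32≡767, 77^64≡807, 77^128≡99, 77^256≡1119 (mod 1447).
77^362 = 77^(256+64+32+8+2) ≡ 550 (mod 1447).
Check: 550² = 302500 ≡ 77 (mod 1447). The two roots are 550 and 897.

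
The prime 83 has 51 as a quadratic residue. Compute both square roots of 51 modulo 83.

Since 83 ≡ 3 (mod 4), a square root of 51 is 51^((83+1)/4) = 51^21 mod 83.
Repeated squaring: 51^2≡28, 51^4≡37, 51^8≡41, 51^16≡21 (mod 83).
51^21 = 51^(16+4+1) ≡ 36 (mod 83).
Check: 36² = 1296 ≡ 51 (mod 83). The two roots are 36 and 47.

36, 47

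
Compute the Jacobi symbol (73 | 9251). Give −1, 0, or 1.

Reciprocity: 73 ≡ 1 and 9251 ≡ 3 (mod 4), so (73/9251) = +(9251/73).
Reduce top mod 73: now compute (53/73).
Reciprocity: 53 ≡ 1 and 73 ≡ 1 (mod 4), so (53/73) = +(73/53).
Reduce top mod 53: now compute (20/53).
Pull out 2^2: since 53 ≡ 5 (mod 8), (2/53) = -1, so (2/53)^2 = +1.
Reciprocity: 5 ≡ 1 and 53 ≡ 1 (mod 4), so (5/53) = +(53/5).
Reduce top mod 5: now compute (3/5).
Reciprocity: 3 ≡ 3 and 5 ≡ 1 (mod 4), so (3/5) = +(5/3).
Reduce top mod 3: now compute (2/3).
Pull out 2: since 3 ≡ 3 (mod 8), (2/3) = -1.
Reached (1/3) = 1. Collecting the sign flips along the way, the symbol is -1.

-1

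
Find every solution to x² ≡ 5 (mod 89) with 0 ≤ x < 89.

89 ≡ 1 (mod 4), so we find a root by search.
Trying successive values, 19² = 361 ≡ 5 (mod 89). The other root is 89 − 19 = 70.

19, 70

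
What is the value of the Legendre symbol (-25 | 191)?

First reduce: -25 ≡ 166 (mod 191).
Pull out 2: since 191 ≡ 7 (mod 8), (2/191) = +1.
Reciprocity: 83 ≡ 3 and 191 ≡ 3 (mod 4), so (83/191) = −(191/83).
Reduce top mod 83: now compute (25/83).
Reciprocity: 25 ≡ 1 and 83 ≡ 3 (mod 4), so (25/83) = +(83/25).
Reduce top mod 25: now compute (8/25).
Pull out 2^3: since 25 ≡ 1 (mod 8), (2/25) = +1, so (2/25)^3 = +1.
Reached (1/25) = 1. Collecting the sign flips along the way, the symbol is -1.

-1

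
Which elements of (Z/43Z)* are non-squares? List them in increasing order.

2,3,5,7,8,12,18,19,20,22,26,27,28,29,30,32,33,34,37,39,42

Square k = 1,…,21 (k and 43−k give the same square):
1²=1, 2²=4, 3²=9, 4²=16, 5²=25, 6²=36, 7²≡6, 8²≡21, 9²≡38, 10²≡14, 11²≡35, 12²≡15, 13²≡40, 14²≡24, 15²≡10, 16²≡41, 17²≡31, 18²≡23, 19²≡17, 20²≡13, 21²≡11 (mod 43).
The residues are {1, 4, 6, 9, 10, 11, 13, 14, 15, 16, 17, 21, 23, 24, 25, 31, 35, 36, 38, 40, 41}; the non-residues are the remaining 21 nonzero classes.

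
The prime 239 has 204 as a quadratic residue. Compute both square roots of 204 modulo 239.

Since 239 ≡ 3 (mod 4), a square root of 204 is 204^((239+1)/4) = 204^60 mod 239.
Repeated squaring: 204^2≡30, 204^4≡183, 204^8≡29, 204^16≡124, 204^32≡80 (mod 239).
204^60 = 204^(32+16+8+4) ≡ 193 (mod 239).
Check: 193² = 37249 ≡ 204 (mod 239). The two roots are 46 and 193.

46, 193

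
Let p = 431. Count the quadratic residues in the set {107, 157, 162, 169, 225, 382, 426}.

4

(107/431) = -1 → non-residue.
(157/431) = +1 → QR.
(162/431) = +1 → QR.
(169/431) = +1 → QR.
(225/431) = +1 → QR.
(382/431) = -1 → non-residue.
(426/431) = -1 → non-residue.
Total quadratic residues among the 7: 4.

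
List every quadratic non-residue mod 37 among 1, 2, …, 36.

Square k = 1,…,18 (k and 37−k give the same square):
1²=1, 2²=4, 3²=9, 4²=16, 5²=25, 6²=36, 7²≡12, 8²≡27, 9²≡7, 10²≡26, 11²≡10, 12²≡33, 13²≡21, 14²≡11, 15²≡3, 16²≡34, 17²≡30, 18²≡28 (mod 37).
The residues are {1, 3, 4, 7, 9, 10, 11, 12, 16, 21, 25, 26, 27, 28, 30, 33, 34, 36}; the non-residues are the remaining 18 nonzero classes.

2, 5, 6, 8, 13, 14, 15, 17, 18, 19, 20, 22, 23, 24, 29, 31, 32, 35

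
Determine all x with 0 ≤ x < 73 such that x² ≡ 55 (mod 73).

73 ≡ 1 (mod 4), so we find a root by search.
Trying successive values, 36² = 1296 ≡ 55 (mod 73). The other root is 73 − 36 = 37.

36, 37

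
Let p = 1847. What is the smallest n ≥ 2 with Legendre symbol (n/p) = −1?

5

(2/1847) = +1, so 2 is a residue.
(3/1847) = +1, so 3 is a residue.
(4/1847) = +1, so 4 is a residue.
(5/1847) = −1, so 5 is the smallest positive non-residue mod 1847.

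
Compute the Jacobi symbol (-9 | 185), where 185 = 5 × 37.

1

First reduce: -9 ≡ 176 (mod 185).
Pull out 2^4: since 185 ≡ 1 (mod 8), (2/185) = +1, so (2/185)^4 = +1.
Reciprocity: 11 ≡ 3 and 185 ≡ 1 (mod 4), so (11/185) = +(185/11).
Reduce top mod 11: now compute (9/11).
Reciprocity: 9 ≡ 1 and 11 ≡ 3 (mod 4), so (9/11) = +(11/9).
Reduce top mod 9: now compute (2/9).
Pull out 2: since 9 ≡ 1 (mod 8), (2/9) = +1.
Reached (1/9) = 1. Collecting the sign flips along the way, the symbol is +1.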